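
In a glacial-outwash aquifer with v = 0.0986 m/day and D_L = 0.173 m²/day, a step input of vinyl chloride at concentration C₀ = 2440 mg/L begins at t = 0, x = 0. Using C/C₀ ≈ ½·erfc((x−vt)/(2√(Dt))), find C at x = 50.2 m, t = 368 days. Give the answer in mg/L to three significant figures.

265 mg/L

For a continuous step input, C/C₀ ≈ ½·erfc((x−vt)/(2√(Dt))).
vt = 0.0986 × 368 = 36.2848 m and 2√(Dt) = 2√(0.173 × 368) = 15.96 m.
Argument (x−vt)/(2√(Dt)) = (50.2 − 36.2848)/15.96 = 0.8719; ½·erfc(0.8719) = 0.1088.
C = 2440 × 0.1088 = 265 mg/L.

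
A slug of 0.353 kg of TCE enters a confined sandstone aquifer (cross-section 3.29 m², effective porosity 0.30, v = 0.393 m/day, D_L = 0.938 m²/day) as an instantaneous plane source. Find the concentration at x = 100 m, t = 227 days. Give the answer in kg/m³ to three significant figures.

0.00603 kg/m³

For an instantaneous plane source, C(x,t) = M/(n_e·A·√(4πDt)) · exp(−(x−vt)²/(4Dt)), with n_e·A the pore (flow) area.
Plume center vt = 0.393 × 227 = 89.211 m, so the well at 100 m is 10.789 m downgradient of the peak.
√(4πDt) = 51.73 m, giving peak height M/(n_e·A·√(4πDt)) = 0.353/(0.30 × 3.29 × 51.73) = 0.006914 kg/m³.
(x−vt)²/(4Dt) = (10.789)²/(4 × 0.938 × 227) = 0.1367; exp(−0.1367) = 0.8722.
C = 0.006914 × 0.8722 = 0.00603 kg/m³.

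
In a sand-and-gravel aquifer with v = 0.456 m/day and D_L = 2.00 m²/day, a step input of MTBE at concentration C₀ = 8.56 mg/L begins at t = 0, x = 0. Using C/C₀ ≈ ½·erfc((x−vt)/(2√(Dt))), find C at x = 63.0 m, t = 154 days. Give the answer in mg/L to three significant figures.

For a continuous step input, C/C₀ ≈ ½·erfc((x−vt)/(2√(Dt))).
vt = 0.456 × 154 = 70.224 m and 2√(Dt) = 2√(2.00 × 154) = 35.10 m.
Argument (x−vt)/(2√(Dt)) = (63.0 − 70.224)/35.10 = -0.2058; ½·erfc(-0.2058) = 0.6145.
C = 8.56 × 0.6145 = 5.26 mg/L.

5.26 mg/L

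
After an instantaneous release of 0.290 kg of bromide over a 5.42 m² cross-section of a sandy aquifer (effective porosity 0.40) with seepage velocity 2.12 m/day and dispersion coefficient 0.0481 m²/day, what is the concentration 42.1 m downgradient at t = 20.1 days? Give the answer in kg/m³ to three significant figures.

For an instantaneous plane source, C(x,t) = M/(n_e·A·√(4πDt)) · exp(−(x−vt)²/(4Dt)), with n_e·A the pore (flow) area.
Plume center vt = 2.12 × 20.1 = 42.612 m, so the well at 42.1 m is 0.512 m upgradient of the peak.
√(4πDt) = 3.486 m, giving peak height M/(n_e·A·√(4πDt)) = 0.290/(0.40 × 5.42 × 3.486) = 0.03837 kg/m³.
(x−vt)²/(4Dt) = (-0.512)²/(4 × 0.0481 × 20.1) = 0.06779; exp(−0.06779) = 0.9345.
C = 0.03837 × 0.9345 = 0.0359 kg/m³.

0.0359 kg/m³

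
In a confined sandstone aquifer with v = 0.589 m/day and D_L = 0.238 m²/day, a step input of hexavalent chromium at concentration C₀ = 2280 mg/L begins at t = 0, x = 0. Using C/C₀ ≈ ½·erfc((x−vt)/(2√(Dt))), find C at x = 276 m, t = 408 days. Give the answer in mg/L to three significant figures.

For a continuous step input, C/C₀ ≈ ½·erfc((x−vt)/(2√(Dt))).
vt = 0.589 × 408 = 240.312 m and 2√(Dt) = 2√(0.238 × 408) = 19.71 m.
Argument (x−vt)/(2√(Dt)) = (276 − 240.312)/19.71 = 1.811; ½·erfc(1.811) = 0.005216.
C = 2280 × 0.005216 = 11.9 mg/L.

11.9 mg/L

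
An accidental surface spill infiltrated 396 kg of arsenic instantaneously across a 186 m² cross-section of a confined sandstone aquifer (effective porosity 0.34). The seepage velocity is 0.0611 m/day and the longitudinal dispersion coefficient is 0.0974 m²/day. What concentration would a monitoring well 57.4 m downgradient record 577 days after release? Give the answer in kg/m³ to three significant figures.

0.0266 kg/m³

For an instantaneous plane source, C(x,t) = M/(n_e·A·√(4πDt)) · exp(−(x−vt)²/(4Dt)), with n_e·A the pore (flow) area.
Plume center vt = 0.0611 × 577 = 35.2547 m, so the well at 57.4 m is 22.1453 m downgradient of the peak.
√(4πDt) = 26.57 m, giving peak height M/(n_e·A·√(4πDt)) = 396/(0.34 × 186 × 26.57) = 0.2357 kg/m³.
(x−vt)²/(4Dt) = (22.1453)²/(4 × 0.0974 × 577) = 2.182; exp(−2.182) = 0.1128.
C = 0.2357 × 0.1128 = 0.0266 kg/m³.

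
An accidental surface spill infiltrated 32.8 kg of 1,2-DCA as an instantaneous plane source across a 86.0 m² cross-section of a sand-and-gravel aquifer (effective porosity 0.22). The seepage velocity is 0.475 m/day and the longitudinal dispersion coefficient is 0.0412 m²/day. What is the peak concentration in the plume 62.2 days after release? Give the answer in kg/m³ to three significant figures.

0.305 kg/m³

The peak of an instantaneous 1D plume sits at x = vt; there the Gaussian factor is 1 and C_max = M/(n_e·A·√(4πDt)), where n_e·A is the pore area the mass is dissolved in.
√(4πDt) = √(4π × 0.0412 × 62.2) = 5.675 m, so C_max = 32.8/(0.22 × 86.0 × 5.675) = 0.305 kg/m³.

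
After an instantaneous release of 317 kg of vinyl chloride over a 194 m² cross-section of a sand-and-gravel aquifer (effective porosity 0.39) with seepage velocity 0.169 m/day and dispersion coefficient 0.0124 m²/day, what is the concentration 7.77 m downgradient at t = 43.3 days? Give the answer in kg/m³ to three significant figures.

1.47 kg/m³

For an instantaneous plane source, C(x,t) = M/(n_e·A·√(4πDt)) · exp(−(x−vt)²/(4Dt)), with n_e·A the pore (flow) area.
Plume center vt = 0.169 × 43.3 = 7.3177 m, so the well at 7.77 m is 0.4523 m downgradient of the peak.
√(4πDt) = 2.598 m, giving peak height M/(n_e·A·√(4πDt)) = 317/(0.39 × 194 × 2.598) = 1.613 kg/m³.
(x−vt)²/(4Dt) = (0.4523)²/(4 × 0.0124 × 43.3) = 0.09525; exp(−0.09525) = 0.9091.
C = 1.613 × 0.9091 = 1.47 kg/m³.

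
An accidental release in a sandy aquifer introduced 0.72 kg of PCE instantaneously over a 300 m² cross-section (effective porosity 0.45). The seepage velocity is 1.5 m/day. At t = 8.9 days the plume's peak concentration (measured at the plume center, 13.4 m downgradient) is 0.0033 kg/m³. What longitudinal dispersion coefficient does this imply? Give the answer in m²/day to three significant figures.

0.0234 m²/day

At the plume center C_max = M/(n_e·A·√(4πDt)), so D = M²/(4πt·(n_e·A·C_max)²).
n_e·A·C_max = 0.45 × 300 × 0.0033 = 0.4455 kg/m.
D = 0.72²/(4π × 8.9 × 0.4455²) = 0.0234 m²/day.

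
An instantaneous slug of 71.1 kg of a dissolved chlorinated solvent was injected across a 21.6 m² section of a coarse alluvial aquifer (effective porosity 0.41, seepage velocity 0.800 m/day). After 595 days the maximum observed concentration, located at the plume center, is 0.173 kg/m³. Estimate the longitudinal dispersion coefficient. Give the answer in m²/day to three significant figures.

At the plume center C_max = M/(n_e·A·√(4πDt)), so D = M²/(4πt·(n_e·A·C_max)²).
n_e·A·C_max = 0.41 × 21.6 × 0.173 = 1.532 kg/m.
D = 71.1²/(4π × 595 × 1.532²) = 0.288 m²/day.

0.288 m²/day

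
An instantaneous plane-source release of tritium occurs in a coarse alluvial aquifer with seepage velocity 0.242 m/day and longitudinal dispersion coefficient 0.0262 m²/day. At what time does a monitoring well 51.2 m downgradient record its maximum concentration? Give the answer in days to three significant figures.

For the 1D instantaneous-source solution, setting ∂C/∂t = 0 at fixed x gives v²t² + 2Dt − x² = 0, so t = (√(D² + v²x²) − D)/v².
√(D² + v²x²) = √(0.0262² + 0.242² × 51.2²) = 12.39; v² = 0.058564.
t = (12.39 − 0.0262)/0.058564 = 211 days (vs. the pure-advection estimate x/v = 212 d).

211 days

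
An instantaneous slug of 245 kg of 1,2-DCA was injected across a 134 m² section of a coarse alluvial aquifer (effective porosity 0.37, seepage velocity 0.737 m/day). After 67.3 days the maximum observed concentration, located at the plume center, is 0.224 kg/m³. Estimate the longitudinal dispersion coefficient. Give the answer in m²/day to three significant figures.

0.575 m²/day

At the plume center C_max = M/(n_e·A·√(4πDt)), so D = M²/(4πt·(n_e·A·C_max)²).
n_e·A·C_max = 0.37 × 134 × 0.224 = 11.11 kg/m.
D = 245²/(4π × 67.3 × 11.11²) = 0.575 m²/day.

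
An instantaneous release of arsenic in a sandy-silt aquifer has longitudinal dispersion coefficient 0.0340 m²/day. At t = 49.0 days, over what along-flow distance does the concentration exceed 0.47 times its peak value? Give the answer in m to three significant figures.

4.49 m

The plume is Gaussian with σ = √(2Dt) = √(2 × 0.0340 × 49.0) = 1.825 m.
C/C_peak = exp(−Δx²/(2σ²)) = 0.47 ⇒ Δx = σ·√(−2 ln 0.47) = 1.825 × 1.229 = 2.243 m.
Width = 2Δx = 4.49 m.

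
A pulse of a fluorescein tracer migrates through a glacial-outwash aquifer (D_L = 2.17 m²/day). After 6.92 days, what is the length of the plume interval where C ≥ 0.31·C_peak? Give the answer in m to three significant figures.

The plume is Gaussian with σ = √(2Dt) = √(2 × 2.17 × 6.92) = 5.480 m.
C/C_peak = exp(−Δx²/(2σ²)) = 0.31 ⇒ Δx = σ·√(−2 ln 0.31) = 5.480 × 1.530 = 8.384 m.
Width = 2Δx = 16.8 m.

16.8 m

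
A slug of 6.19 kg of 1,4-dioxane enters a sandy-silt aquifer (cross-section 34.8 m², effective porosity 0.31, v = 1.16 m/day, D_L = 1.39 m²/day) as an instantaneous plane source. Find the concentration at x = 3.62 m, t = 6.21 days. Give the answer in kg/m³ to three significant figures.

0.0380 kg/m³

For an instantaneous plane source, C(x,t) = M/(n_e·A·√(4πDt)) · exp(−(x−vt)²/(4Dt)), with n_e·A the pore (flow) area.
Plume center vt = 1.16 × 6.21 = 7.2036 m, so the well at 3.62 m is 3.5836 m upgradient of the peak.
√(4πDt) = 10.41 m, giving peak height M/(n_e·A·√(4πDt)) = 6.19/(0.31 × 34.8 × 10.41) = 0.05512 kg/m³.
(x−vt)²/(4Dt) = (-3.5836)²/(4 × 1.39 × 6.21) = 0.3719; exp(−0.3719) = 0.6894.
C = 0.05512 × 0.6894 = 0.0380 kg/m³.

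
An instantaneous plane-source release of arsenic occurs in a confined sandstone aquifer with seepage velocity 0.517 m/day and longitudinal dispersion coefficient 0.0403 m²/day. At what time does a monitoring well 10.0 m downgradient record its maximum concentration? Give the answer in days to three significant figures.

19.2 days

For the 1D instantaneous-source solution, setting ∂C/∂t = 0 at fixed x gives v²t² + 2Dt − x² = 0, so t = (√(D² + v²x²) − D)/v².
√(D² + v²x²) = √(0.0403² + 0.517² × 10.0²) = 5.170; v² = 0.267289.
t = (5.170 − 0.0403)/0.267289 = 19.2 days (vs. the pure-advection estimate x/v = 19.3 d).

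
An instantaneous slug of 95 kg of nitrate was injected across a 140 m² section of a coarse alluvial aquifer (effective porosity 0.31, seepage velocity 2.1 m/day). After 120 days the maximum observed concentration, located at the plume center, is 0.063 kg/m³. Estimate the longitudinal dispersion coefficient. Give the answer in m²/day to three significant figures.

0.801 m²/day

At the plume center C_max = M/(n_e·A·√(4πDt)), so D = M²/(4πt·(n_e·A·C_max)²).
n_e·A·C_max = 0.31 × 140 × 0.063 = 2.734 kg/m.
D = 95²/(4π × 120 × 2.734²) = 0.801 m²/day.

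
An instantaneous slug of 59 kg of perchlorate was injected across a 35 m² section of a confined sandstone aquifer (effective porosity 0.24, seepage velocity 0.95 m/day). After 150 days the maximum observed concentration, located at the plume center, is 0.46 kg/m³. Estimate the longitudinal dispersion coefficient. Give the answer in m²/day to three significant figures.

0.124 m²/day

At the plume center C_max = M/(n_e·A·√(4πDt)), so D = M²/(4πt·(n_e·A·C_max)²).
n_e·A·C_max = 0.24 × 35 × 0.46 = 3.864 kg/m.
D = 59²/(4π × 150 × 3.864²) = 0.124 m²/day.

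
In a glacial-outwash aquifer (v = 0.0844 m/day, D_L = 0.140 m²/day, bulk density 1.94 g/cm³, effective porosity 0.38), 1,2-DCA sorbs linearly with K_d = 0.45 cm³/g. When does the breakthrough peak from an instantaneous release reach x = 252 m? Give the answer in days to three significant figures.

Retardation factor R = 1 + ρ_b·K_d/n = 1 + 1.94 × 0.45/0.38 = 3.297.
Sorption retards both mechanisms: v_R = v/R = 0.02560 m/day, D_R = D/R = 0.04246 m²/day.
Peak time from v_R²t² + 2D_R t − x² = 0: t = (√(D_R² + v_R²x²) − D_R)/v_R².
√(D_R² + v_R²x²) = √(0.04246² + 0.02560² × 252²) = 6.451; v_R² = 0.0006554.
t = (6.451 − 0.04246)/0.0006554 = 9780 days.

9780 days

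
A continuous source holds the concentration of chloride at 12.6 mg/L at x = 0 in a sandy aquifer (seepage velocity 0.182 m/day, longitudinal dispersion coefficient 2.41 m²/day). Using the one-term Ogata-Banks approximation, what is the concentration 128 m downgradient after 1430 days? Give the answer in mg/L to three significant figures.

11.9 mg/L

For a continuous step input, C/C₀ ≈ ½·erfc((x−vt)/(2√(Dt))).
vt = 0.182 × 1430 = 260.26 m and 2√(Dt) = 2√(2.41 × 1430) = 117.4 m.
Argument (x−vt)/(2√(Dt)) = (128 − 260.26)/117.4 = -1.127; ½·erfc(-1.127) = 0.9445.
C = 12.6 × 0.9445 = 11.9 mg/L.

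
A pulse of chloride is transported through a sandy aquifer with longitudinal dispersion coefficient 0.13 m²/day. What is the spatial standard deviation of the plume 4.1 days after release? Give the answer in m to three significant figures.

Dispersive spreading gives a Gaussian with σ² = 2Dt; advection only shifts the center.
σ = √(2 × 0.13 × 4.1) = 1.03 m.

1.03 m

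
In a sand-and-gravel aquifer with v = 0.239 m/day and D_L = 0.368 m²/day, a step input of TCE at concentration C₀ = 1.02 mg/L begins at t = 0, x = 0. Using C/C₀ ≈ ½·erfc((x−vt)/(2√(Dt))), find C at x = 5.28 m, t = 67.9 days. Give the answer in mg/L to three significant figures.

0.958 mg/L

For a continuous step input, C/C₀ ≈ ½·erfc((x−vt)/(2√(Dt))).
vt = 0.239 × 67.9 = 16.2281 m and 2√(Dt) = 2√(0.368 × 67.9) = 9.997 m.
Argument (x−vt)/(2√(Dt)) = (5.28 − 16.2281)/9.997 = -1.095; ½·erfc(-1.095) = 0.9393.
C = 1.02 × 0.9393 = 0.958 mg/L.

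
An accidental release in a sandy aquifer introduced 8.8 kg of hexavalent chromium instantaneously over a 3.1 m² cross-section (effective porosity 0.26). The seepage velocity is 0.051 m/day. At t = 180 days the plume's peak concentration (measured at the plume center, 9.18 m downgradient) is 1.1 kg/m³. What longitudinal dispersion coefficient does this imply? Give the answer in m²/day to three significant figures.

At the plume center C_max = M/(n_e·A·√(4πDt)), so D = M²/(4πt·(n_e·A·C_max)²).
n_e·A·C_max = 0.26 × 3.1 × 1.1 = 0.8866 kg/m.
D = 8.8²/(4π × 180 × 0.8866²) = 0.0436 m²/day.

0.0436 m²/day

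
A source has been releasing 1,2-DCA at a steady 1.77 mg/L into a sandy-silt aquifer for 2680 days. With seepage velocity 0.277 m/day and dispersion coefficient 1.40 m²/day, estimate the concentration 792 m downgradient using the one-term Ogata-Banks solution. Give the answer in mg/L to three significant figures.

For a continuous step input, C/C₀ ≈ ½·erfc((x−vt)/(2√(Dt))).
vt = 0.277 × 2680 = 742.36 m and 2√(Dt) = 2√(1.40 × 2680) = 122.5 m.
Argument (x−vt)/(2√(Dt)) = (792 − 742.36)/122.5 = 0.4052; ½·erfc(0.4052) = 0.2833.
C = 1.77 × 0.2833 = 0.501 mg/L.

0.501 mg/L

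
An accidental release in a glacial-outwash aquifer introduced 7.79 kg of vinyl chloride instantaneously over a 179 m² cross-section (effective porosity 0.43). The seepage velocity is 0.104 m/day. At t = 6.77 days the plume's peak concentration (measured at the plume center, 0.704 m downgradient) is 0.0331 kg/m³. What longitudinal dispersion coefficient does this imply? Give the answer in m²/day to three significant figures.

At the plume center C_max = M/(n_e·A·√(4πDt)), so D = M²/(4πt·(n_e·A·C_max)²).
n_e·A·C_max = 0.43 × 179 × 0.0331 = 2.548 kg/m.
D = 7.79²/(4π × 6.77 × 2.548²) = 0.110 m²/day.

0.110 m²/day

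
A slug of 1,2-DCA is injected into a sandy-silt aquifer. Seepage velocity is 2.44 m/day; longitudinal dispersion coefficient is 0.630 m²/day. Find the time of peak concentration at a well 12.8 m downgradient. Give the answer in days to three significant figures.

For the 1D instantaneous-source solution, setting ∂C/∂t = 0 at fixed x gives v²t² + 2Dt − x² = 0, so t = (√(D² + v²x²) − D)/v².
√(D² + v²x²) = √(0.630² + 2.44² × 12.8²) = 31.24; v² = 5.9536.
t = (31.24 − 0.630)/5.9536 = 5.14 days (vs. the pure-advection estimate x/v = 5.25 d).

5.14 days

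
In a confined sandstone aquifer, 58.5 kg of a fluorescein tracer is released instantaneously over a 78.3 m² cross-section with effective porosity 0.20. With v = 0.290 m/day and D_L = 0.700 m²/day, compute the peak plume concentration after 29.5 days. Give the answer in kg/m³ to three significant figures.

0.232 kg/m³

The peak of an instantaneous 1D plume sits at x = vt; there the Gaussian factor is 1 and C_max = M/(n_e·A·√(4πDt)), where n_e·A is the pore area the mass is dissolved in.
√(4πDt) = √(4π × 0.700 × 29.5) = 16.11 m, so C_max = 58.5/(0.20 × 78.3 × 16.11) = 0.232 kg/m³.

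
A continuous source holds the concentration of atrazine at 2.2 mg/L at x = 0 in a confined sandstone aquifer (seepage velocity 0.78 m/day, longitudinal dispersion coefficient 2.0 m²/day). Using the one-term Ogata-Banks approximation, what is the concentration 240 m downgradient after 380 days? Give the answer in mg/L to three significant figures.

For a continuous step input, C/C₀ ≈ ½·erfc((x−vt)/(2√(Dt))).
vt = 0.78 × 380 = 296.4 m and 2√(Dt) = 2√(2.0 × 380) = 55.14 m.
Argument (x−vt)/(2√(Dt)) = (240 − 296.4)/55.14 = -1.023; ½·erfc(-1.023) = 0.9260.
C = 2.2 × 0.9260 = 2.04 mg/L.

2.04 mg/L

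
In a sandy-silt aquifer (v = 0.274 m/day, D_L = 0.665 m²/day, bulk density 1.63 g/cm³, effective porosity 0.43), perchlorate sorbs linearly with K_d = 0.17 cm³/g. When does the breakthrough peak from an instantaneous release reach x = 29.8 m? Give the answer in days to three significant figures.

165 days

Retardation factor R = 1 + ρ_b·K_d/n = 1 + 1.63 × 0.17/0.43 = 1.644.
Sorption retards both mechanisms: v_R = v/R = 0.1667 m/day, D_R = D/R = 0.4045 m²/day.
Peak time from v_R²t² + 2D_R t − x² = 0: t = (√(D_R² + v_R²x²) − D_R)/v_R².
√(D_R² + v_R²x²) = √(0.4045² + 0.1667² × 29.8²) = 4.984; v_R² = 0.02779.
t = (4.984 − 0.4045)/0.02779 = 165 days.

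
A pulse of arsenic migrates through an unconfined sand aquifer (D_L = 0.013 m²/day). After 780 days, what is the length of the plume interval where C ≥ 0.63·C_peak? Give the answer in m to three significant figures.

The plume is Gaussian with σ = √(2Dt) = √(2 × 0.013 × 780) = 4.503 m.
C/C_peak = exp(−Δx²/(2σ²)) = 0.63 ⇒ Δx = σ·√(−2 ln 0.63) = 4.503 × 0.9613 = 4.329 m.
Width = 2Δx = 8.66 m.

8.66 m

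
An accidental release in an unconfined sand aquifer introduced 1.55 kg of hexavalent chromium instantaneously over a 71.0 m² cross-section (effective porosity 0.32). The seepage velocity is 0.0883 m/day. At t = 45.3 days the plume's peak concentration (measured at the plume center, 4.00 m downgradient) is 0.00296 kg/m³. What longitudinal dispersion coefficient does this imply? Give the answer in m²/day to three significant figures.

0.933 m²/day

At the plume center C_max = M/(n_e·A·√(4πDt)), so D = M²/(4πt·(n_e·A·C_max)²).
n_e·A·C_max = 0.32 × 71.0 × 0.00296 = 0.06725 kg/m.
D = 1.55²/(4π × 45.3 × 0.06725²) = 0.933 m²/day.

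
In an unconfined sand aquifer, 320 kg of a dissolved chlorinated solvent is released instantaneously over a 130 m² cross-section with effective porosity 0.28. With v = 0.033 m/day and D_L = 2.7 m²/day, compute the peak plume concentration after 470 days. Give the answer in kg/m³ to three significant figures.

0.0696 kg/m³

The peak of an instantaneous 1D plume sits at x = vt; there the Gaussian factor is 1 and C_max = M/(n_e·A·√(4πDt)), where n_e·A is the pore area the mass is dissolved in.
√(4πDt) = √(4π × 2.7 × 470) = 126.3 m, so C_max = 320/(0.28 × 130 × 126.3) = 0.0696 kg/m³.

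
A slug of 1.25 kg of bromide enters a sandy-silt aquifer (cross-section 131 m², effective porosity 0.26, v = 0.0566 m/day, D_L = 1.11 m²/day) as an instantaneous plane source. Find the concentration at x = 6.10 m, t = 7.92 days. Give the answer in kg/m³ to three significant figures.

For an instantaneous plane source, C(x,t) = M/(n_e·A·√(4πDt)) · exp(−(x−vt)²/(4Dt)), with n_e·A the pore (flow) area.
Plume center vt = 0.0566 × 7.92 = 0.448272 m, so the well at 6.10 m is 5.651728 m downgradient of the peak.
√(4πDt) = 10.51 m, giving peak height M/(n_e·A·√(4πDt)) = 1.25/(0.26 × 131 × 10.51) = 0.003492 kg/m³.
(x−vt)²/(4Dt) = (5.651728)²/(4 × 1.11 × 7.92) = 0.9084; exp(−0.9084) = 0.4032.
C = 0.003492 × 0.4032 = 0.00141 kg/m³.

0.00141 kg/m³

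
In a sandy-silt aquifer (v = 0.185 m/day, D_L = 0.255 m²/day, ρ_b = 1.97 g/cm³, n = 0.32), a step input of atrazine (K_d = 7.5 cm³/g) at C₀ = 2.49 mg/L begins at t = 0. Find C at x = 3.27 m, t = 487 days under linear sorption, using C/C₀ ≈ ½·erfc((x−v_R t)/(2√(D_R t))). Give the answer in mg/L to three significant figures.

Retardation factor R = 1 + ρ_b·K_d/n = 1 + 1.97 × 7.5/0.32 = 47.17.
Sorption retards both mechanisms: v_R = v/R = 0.003922 m/day, D_R = D/R = 0.005406 m²/day.
v_R·t = 0.003922 × 487 = 1.910014 m; 2√(D_R t) = 3.245 m; argument = (3.27 − 1.910014)/3.245 = 0.4191.
C = C₀ × ½·erfc(0.4191) = 2.49 × 0.2767 = 0.689 mg/L.

0.689 mg/L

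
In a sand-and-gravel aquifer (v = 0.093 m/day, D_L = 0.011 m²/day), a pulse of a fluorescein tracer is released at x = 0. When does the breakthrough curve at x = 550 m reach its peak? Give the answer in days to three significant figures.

5910 days

For the 1D instantaneous-source solution, setting ∂C/∂t = 0 at fixed x gives v²t² + 2Dt − x² = 0, so t = (√(D² + v²x²) − D)/v².
√(D² + v²x²) = √(0.011² + 0.093² × 550²) = 51.15; v² = 0.008649.
t = (51.15 − 0.011)/0.008649 = 5910 days (vs. the pure-advection estimate x/v = 5910 d).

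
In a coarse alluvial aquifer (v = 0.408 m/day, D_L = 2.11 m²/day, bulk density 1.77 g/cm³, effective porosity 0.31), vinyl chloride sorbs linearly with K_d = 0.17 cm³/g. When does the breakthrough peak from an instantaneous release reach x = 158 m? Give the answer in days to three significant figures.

Retardation factor R = 1 + ρ_b·K_d/n = 1 + 1.77 × 0.17/0.31 = 1.971.
Sorption retards both mechanisms: v_R = v/R = 0.2070 m/day, D_R = D/R = 1.071 m²/day.
Peak time from v_R²t² + 2D_R t − x² = 0: t = (√(D_R² + v_R²x²) − D_R)/v_R².
√(D_R² + v_R²x²) = √(1.071² + 0.2070² × 158²) = 32.72; v_R² = 0.04285.
t = (32.72 − 1.071)/0.04285 = 739 days.

739 days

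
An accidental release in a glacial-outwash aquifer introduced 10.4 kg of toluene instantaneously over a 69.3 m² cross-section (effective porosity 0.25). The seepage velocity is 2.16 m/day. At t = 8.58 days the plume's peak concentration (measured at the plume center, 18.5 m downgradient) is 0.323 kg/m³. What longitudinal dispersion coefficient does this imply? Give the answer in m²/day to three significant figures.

0.0320 m²/day

At the plume center C_max = M/(n_e·A·√(4πDt)), so D = M²/(4πt·(n_e·A·C_max)²).
n_e·A·C_max = 0.25 × 69.3 × 0.323 = 5.596 kg/m.
D = 10.4²/(4π × 8.58 × 5.596²) = 0.0320 m²/day.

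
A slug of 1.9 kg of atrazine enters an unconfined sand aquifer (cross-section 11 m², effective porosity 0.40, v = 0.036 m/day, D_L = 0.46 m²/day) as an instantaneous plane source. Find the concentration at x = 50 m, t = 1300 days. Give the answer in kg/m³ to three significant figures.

For an instantaneous plane source, C(x,t) = M/(n_e·A·√(4πDt)) · exp(−(x−vt)²/(4Dt)), with n_e·A the pore (flow) area.
Plume center vt = 0.036 × 1300 = 46.8 m, so the well at 50 m is 3.2 m downgradient of the peak.
√(4πDt) = 86.69 m, giving peak height M/(n_e·A·√(4πDt)) = 1.9/(0.40 × 11 × 86.69) = 0.004981 kg/m³.
(x−vt)²/(4Dt) = (3.2)²/(4 × 0.46 × 1300) = 0.004281; exp(−0.004281) = 0.9957.
C = 0.004981 × 0.9957 = 0.00496 kg/m³.

0.00496 kg/m³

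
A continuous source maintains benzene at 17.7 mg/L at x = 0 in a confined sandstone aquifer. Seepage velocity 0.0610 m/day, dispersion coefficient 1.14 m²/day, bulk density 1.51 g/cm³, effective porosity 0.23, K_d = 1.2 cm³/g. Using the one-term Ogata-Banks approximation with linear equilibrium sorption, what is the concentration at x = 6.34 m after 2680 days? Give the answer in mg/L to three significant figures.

12.0 mg/L

Retardation factor R = 1 + ρ_b·K_d/n = 1 + 1.51 × 1.2/0.23 = 8.878.
Sorption retards both mechanisms: v_R = v/R = 0.006871 m/day, D_R = D/R = 0.1284 m²/day.
v_R·t = 0.006871 × 2680 = 18.41428 m; 2√(D_R t) = 37.10 m; argument = (6.34 − 18.41428)/37.10 = -0.3255.
C = C₀ × ½·erfc(-0.3255) = 17.7 × 0.6774 = 12.0 mg/L.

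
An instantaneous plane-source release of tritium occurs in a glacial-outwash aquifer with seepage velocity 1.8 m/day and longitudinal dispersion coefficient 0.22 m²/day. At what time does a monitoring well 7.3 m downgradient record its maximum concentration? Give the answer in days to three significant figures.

For the 1D instantaneous-source solution, setting ∂C/∂t = 0 at fixed x gives v²t² + 2Dt − x² = 0, so t = (√(D² + v²x²) − D)/v².
√(D² + v²x²) = √(0.22² + 1.8² × 7.3²) = 13.14; v² = 3.24.
t = (13.14 − 0.22)/3.24 = 3.99 days (vs. the pure-advection estimate x/v = 4.06 d).

3.99 days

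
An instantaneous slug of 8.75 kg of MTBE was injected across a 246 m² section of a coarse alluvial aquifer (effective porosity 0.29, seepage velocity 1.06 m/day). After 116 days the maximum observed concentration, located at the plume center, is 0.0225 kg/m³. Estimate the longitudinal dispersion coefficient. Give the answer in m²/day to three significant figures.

At the plume center C_max = M/(n_e·A·√(4πDt)), so D = M²/(4πt·(n_e·A·C_max)²).
n_e·A·C_max = 0.29 × 246 × 0.0225 = 1.605 kg/m.
D = 8.75²/(4π × 116 × 1.605²) = 0.0204 m²/day.

0.0204 m²/day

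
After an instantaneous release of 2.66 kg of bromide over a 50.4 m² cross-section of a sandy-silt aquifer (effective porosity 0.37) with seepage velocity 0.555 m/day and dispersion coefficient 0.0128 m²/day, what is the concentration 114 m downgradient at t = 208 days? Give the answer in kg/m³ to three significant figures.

For an instantaneous plane source, C(x,t) = M/(n_e·A·√(4πDt)) · exp(−(x−vt)²/(4Dt)), with n_e·A the pore (flow) area.
Plume center vt = 0.555 × 208 = 115.44 m, so the well at 114 m is 1.44 m upgradient of the peak.
√(4πDt) = 5.784 m, giving peak height M/(n_e·A·√(4πDt)) = 2.66/(0.37 × 50.4 × 5.784) = 0.02466 kg/m³.
(x−vt)²/(4Dt) = (-1.44)²/(4 × 0.0128 × 208) = 0.1947; exp(−0.1947) = 0.8231.
C = 0.02466 × 0.8231 = 0.0203 kg/m³.

0.0203 kg/m³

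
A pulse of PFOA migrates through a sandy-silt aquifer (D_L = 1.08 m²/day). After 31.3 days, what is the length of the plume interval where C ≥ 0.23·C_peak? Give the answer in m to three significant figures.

The plume is Gaussian with σ = √(2Dt) = √(2 × 1.08 × 31.3) = 8.222 m.
C/C_peak = exp(−Δx²/(2σ²)) = 0.23 ⇒ Δx = σ·√(−2 ln 0.23) = 8.222 × 1.714 = 14.09 m.
Width = 2Δx = 28.2 m.

28.2 m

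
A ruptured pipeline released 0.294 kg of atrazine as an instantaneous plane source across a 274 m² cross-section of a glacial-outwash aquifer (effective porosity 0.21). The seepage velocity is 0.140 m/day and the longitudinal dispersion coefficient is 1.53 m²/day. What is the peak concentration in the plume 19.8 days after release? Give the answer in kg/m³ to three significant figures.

0.000262 kg/m³

The peak of an instantaneous 1D plume sits at x = vt; there the Gaussian factor is 1 and C_max = M/(n_e·A·√(4πDt)), where n_e·A is the pore area the mass is dissolved in.
√(4πDt) = √(4π × 1.53 × 19.8) = 19.51 m, so C_max = 0.294/(0.21 × 274 × 19.51) = 0.000262 kg/m³.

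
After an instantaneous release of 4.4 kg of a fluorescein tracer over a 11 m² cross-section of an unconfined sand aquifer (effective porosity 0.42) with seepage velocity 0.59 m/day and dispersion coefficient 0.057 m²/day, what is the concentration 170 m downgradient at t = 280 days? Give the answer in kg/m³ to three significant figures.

0.0469 kg/m³

For an instantaneous plane source, C(x,t) = M/(n_e·A·√(4πDt)) · exp(−(x−vt)²/(4Dt)), with n_e·A the pore (flow) area.
Plume center vt = 0.59 × 280 = 165.2 m, so the well at 170 m is 4.8 m downgradient of the peak.
√(4πDt) = 14.16 m, giving peak height M/(n_e·A·√(4πDt)) = 4.4/(0.42 × 11 × 14.16) = 0.06726 kg/m³.
(x−vt)²/(4Dt) = (4.8)²/(4 × 0.057 × 280) = 0.3609; exp(−0.3609) = 0.6970.
C = 0.06726 × 0.6970 = 0.0469 kg/m³.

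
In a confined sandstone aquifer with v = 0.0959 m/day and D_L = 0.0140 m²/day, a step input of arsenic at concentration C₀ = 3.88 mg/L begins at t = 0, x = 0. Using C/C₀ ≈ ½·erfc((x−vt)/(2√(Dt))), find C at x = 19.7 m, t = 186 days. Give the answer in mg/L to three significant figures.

For a continuous step input, C/C₀ ≈ ½·erfc((x−vt)/(2√(Dt))).
vt = 0.0959 × 186 = 17.8374 m and 2√(Dt) = 2√(0.0140 × 186) = 3.227 m.
Argument (x−vt)/(2√(Dt)) = (19.7 − 17.8374)/3.227 = 0.5772; ½·erfc(0.5772) = 0.2072.
C = 3.88 × 0.2072 = 0.804 mg/L.

0.804 mg/L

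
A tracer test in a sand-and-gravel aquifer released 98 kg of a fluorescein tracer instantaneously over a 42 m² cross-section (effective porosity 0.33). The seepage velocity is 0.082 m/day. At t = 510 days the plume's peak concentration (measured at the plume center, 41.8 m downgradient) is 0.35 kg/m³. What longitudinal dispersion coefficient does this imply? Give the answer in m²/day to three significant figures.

0.0637 m²/day

At the plume center C_max = M/(n_e·A·√(4πDt)), so D = M²/(4πt·(n_e·A·C_max)²).
n_e·A·C_max = 0.33 × 42 × 0.35 = 4.851 kg/m.
D = 98²/(4π × 510 × 4.851²) = 0.0637 m²/day.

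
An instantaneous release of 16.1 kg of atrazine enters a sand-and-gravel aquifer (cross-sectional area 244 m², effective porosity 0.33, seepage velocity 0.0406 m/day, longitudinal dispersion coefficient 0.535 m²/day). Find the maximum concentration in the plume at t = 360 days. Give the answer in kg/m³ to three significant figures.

0.00406 kg/m³

The peak of an instantaneous 1D plume sits at x = vt; there the Gaussian factor is 1 and C_max = M/(n_e·A·√(4πDt)), where n_e·A is the pore area the mass is dissolved in.
√(4πDt) = √(4π × 0.535 × 360) = 49.20 m, so C_max = 16.1/(0.33 × 244 × 49.20) = 0.00406 kg/m³.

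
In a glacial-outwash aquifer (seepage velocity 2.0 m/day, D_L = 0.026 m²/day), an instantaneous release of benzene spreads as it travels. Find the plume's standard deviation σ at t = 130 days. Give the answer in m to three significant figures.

Dispersive spreading gives a Gaussian with σ² = 2Dt; advection only shifts the center.
σ = √(2 × 0.026 × 130) = 2.60 m.

2.60 m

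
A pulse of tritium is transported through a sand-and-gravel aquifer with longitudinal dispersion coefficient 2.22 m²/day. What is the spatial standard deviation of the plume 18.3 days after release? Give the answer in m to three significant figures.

Dispersive spreading gives a Gaussian with σ² = 2Dt; advection only shifts the center.
σ = √(2 × 2.22 × 18.3) = 9.01 m.

9.01 m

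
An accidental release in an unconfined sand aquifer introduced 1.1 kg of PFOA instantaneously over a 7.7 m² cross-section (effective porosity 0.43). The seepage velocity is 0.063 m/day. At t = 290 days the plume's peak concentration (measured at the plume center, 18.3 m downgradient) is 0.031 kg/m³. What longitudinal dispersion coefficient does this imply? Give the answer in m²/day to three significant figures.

0.0315 m²/day

At the plume center C_max = M/(n_e·A·√(4πDt)), so D = M²/(4πt·(n_e·A·C_max)²).
n_e·A·C_max = 0.43 × 7.7 × 0.031 = 0.1026 kg/m.
D = 1.1²/(4π × 290 × 0.1026²) = 0.0315 m²/day.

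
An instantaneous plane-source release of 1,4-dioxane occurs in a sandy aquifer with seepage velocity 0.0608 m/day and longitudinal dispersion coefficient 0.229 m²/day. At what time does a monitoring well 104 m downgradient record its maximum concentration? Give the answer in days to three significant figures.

For the 1D instantaneous-source solution, setting ∂C/∂t = 0 at fixed x gives v²t² + 2Dt − x² = 0, so t = (√(D² + v²x²) − D)/v².
√(D² + v²x²) = √(0.229² + 0.0608² × 104²) = 6.327; v² = 0.00369664.
t = (6.327 − 0.229)/0.00369664 = 1650 days (vs. the pure-advection estimate x/v = 1710 d).

1650 days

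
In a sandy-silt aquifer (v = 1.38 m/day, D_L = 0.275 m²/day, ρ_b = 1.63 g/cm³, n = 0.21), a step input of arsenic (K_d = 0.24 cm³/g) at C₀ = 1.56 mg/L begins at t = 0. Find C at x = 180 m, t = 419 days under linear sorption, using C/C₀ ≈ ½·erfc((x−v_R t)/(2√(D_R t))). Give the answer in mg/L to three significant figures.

Retardation factor R = 1 + ρ_b·K_d/n = 1 + 1.63 × 0.24/0.21 = 2.863.
Sorption retards both mechanisms: v_R = v/R = 0.4820 m/day, D_R = D/R = 0.09605 m²/day.
v_R·t = 0.4820 × 419 = 201.958 m; 2√(D_R t) = 12.69 m; argument = (180 − 201.958)/12.69 = -1.730.
C = C₀ × ½·erfc(-1.730) = 1.56 × 0.9928 = 1.55 mg/L.

1.55 mg/L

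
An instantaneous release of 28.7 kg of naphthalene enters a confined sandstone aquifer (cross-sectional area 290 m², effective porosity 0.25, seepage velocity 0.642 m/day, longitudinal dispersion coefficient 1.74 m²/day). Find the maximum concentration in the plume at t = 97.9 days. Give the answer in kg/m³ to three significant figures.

The peak of an instantaneous 1D plume sits at x = vt; there the Gaussian factor is 1 and C_max = M/(n_e·A·√(4πDt)), where n_e·A is the pore area the mass is dissolved in.
√(4πDt) = √(4π × 1.74 × 97.9) = 46.27 m, so C_max = 28.7/(0.25 × 290 × 46.27) = 0.00856 kg/m³.

0.00856 kg/m³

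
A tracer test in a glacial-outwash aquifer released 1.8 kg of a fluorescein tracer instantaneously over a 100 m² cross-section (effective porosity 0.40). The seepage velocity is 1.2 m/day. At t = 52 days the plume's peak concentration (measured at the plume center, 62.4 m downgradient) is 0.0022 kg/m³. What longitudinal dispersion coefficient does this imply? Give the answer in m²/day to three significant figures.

0.640 m²/day

At the plume center C_max = M/(n_e·A·√(4πDt)), so D = M²/(4πt·(n_e·A·C_max)²).
n_e·A·C_max = 0.40 × 100 × 0.0022 = 0.08800 kg/m.
D = 1.8²/(4π × 52 × 0.08800²) = 0.640 m²/day.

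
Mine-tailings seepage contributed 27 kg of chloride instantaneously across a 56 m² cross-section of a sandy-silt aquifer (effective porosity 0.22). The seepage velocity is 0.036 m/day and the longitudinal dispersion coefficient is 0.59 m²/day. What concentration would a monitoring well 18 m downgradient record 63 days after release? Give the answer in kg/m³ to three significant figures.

0.0192 kg/m³

For an instantaneous plane source, C(x,t) = M/(n_e·A·√(4πDt)) · exp(−(x−vt)²/(4Dt)), with n_e·A the pore (flow) area.
Plume center vt = 0.036 × 63 = 2.268 m, so the well at 18 m is 15.732 m downgradient of the peak.
√(4πDt) = 21.61 m, giving peak height M/(n_e·A·√(4πDt)) = 27/(0.22 × 56 × 21.61) = 0.1014 kg/m³.
(x−vt)²/(4Dt) = (15.732)²/(4 × 0.59 × 63) = 1.665; exp(−1.665) = 0.1892.
C = 0.1014 × 0.1892 = 0.0192 kg/m³.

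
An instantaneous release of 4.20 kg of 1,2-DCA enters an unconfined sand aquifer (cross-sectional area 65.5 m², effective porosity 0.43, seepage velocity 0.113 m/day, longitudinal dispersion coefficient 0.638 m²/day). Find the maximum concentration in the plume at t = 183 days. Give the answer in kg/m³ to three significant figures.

0.00389 kg/m³

The peak of an instantaneous 1D plume sits at x = vt; there the Gaussian factor is 1 and C_max = M/(n_e·A·√(4πDt)), where n_e·A is the pore area the mass is dissolved in.
√(4πDt) = √(4π × 0.638 × 183) = 38.30 m, so C_max = 4.20/(0.43 × 65.5 × 38.30) = 0.00389 kg/m³.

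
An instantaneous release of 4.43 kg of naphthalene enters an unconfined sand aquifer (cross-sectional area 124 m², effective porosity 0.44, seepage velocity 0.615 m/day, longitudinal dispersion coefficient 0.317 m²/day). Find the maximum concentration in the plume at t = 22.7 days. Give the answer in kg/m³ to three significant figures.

0.00854 kg/m³

The peak of an instantaneous 1D plume sits at x = vt; there the Gaussian factor is 1 and C_max = M/(n_e·A·√(4πDt)), where n_e·A is the pore area the mass is dissolved in.
√(4πDt) = √(4π × 0.317 × 22.7) = 9.509 m, so C_max = 4.43/(0.44 × 124 × 9.509) = 0.00854 kg/m³.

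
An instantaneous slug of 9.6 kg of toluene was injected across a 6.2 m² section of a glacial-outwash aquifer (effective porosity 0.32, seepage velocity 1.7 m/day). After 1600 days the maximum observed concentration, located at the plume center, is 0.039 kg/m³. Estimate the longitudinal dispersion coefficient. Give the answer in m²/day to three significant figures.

At the plume center C_max = M/(n_e·A·√(4πDt)), so D = M²/(4πt·(n_e·A·C_max)²).
n_e·A·C_max = 0.32 × 6.2 × 0.039 = 0.07738 kg/m.
D = 9.6²/(4π × 1600 × 0.07738²) = 0.766 m²/day.

0.766 m²/day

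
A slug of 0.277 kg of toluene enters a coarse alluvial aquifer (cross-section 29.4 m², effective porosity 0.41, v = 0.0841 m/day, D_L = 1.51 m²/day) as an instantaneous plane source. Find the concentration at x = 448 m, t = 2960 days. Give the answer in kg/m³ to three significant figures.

For an instantaneous plane source, C(x,t) = M/(n_e·A·√(4πDt)) · exp(−(x−vt)²/(4Dt)), with n_e·A the pore (flow) area.
Plume center vt = 0.0841 × 2960 = 248.936 m, so the well at 448 m is 199.064 m downgradient of the peak.
√(4πDt) = 237.0 m, giving peak height M/(n_e·A·√(4πDt)) = 0.277/(0.41 × 29.4 × 237.0) = 9.696e-05 kg/m³.
(x−vt)²/(4Dt) = (199.064)²/(4 × 1.51 × 2960) = 2.216; exp(−2.216) = 0.1090.
C = 9.696e-05 × 0.1090 = 1.06e-05 kg/m³.

1.06e-05 kg/m³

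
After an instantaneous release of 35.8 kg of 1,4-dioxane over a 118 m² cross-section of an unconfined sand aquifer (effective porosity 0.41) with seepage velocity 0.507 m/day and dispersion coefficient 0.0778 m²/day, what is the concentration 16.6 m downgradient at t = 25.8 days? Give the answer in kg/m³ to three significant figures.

For an instantaneous plane source, C(x,t) = M/(n_e·A·√(4πDt)) · exp(−(x−vt)²/(4Dt)), with n_e·A the pore (flow) area.
Plume center vt = 0.507 × 25.8 = 13.0806 m, so the well at 16.6 m is 3.5194 m downgradient of the peak.
√(4πDt) = 5.022 m, giving peak height M/(n_e·A·√(4πDt)) = 35.8/(0.41 × 118 × 5.022) = 0.1473 kg/m³.
(x−vt)²/(4Dt) = (3.5194)²/(4 × 0.0778 × 25.8) = 1.543; exp(−1.543) = 0.2137.
C = 0.1473 × 0.2137 = 0.0315 kg/m³.

0.0315 kg/m³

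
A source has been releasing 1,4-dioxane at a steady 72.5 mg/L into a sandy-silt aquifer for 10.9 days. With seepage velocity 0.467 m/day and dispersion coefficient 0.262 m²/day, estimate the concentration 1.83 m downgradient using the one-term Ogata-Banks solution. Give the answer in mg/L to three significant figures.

For a continuous step input, C/C₀ ≈ ½·erfc((x−vt)/(2√(Dt))).
vt = 0.467 × 10.9 = 5.0903 m and 2√(Dt) = 2√(0.262 × 10.9) = 3.380 m.
Argument (x−vt)/(2√(Dt)) = (1.83 − 5.0903)/3.380 = -0.9646; ½·erfc(-0.9646) = 0.9137.
C = 72.5 × 0.9137 = 66.2 mg/L.

66.2 mg/L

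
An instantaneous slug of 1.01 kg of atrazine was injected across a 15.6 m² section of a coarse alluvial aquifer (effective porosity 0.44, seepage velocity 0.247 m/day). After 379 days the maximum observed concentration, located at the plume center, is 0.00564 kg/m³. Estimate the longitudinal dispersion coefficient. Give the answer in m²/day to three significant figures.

At the plume center C_max = M/(n_e·A·√(4πDt)), so D = M²/(4πt·(n_e·A·C_max)²).
n_e·A·C_max = 0.44 × 15.6 × 0.00564 = 0.03871 kg/m.
D = 1.01²/(4π × 379 × 0.03871²) = 0.143 m²/day.

0.143 m²/day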